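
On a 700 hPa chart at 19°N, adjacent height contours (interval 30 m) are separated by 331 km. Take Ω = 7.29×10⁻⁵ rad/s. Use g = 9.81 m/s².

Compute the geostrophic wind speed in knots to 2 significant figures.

Coriolis parameter at 19°N:
f = 2Ω sin φ = 2 × 7.29×10⁻⁵ × sin 19° = 4.75×10⁻⁵ s⁻¹
Height gradient: |∂Z/∂n| = 30 m / 331000 m = 9.06×10⁻⁵
On a pressure surface, geostrophic balance gives V_g = (g/f)|∂Z/∂n|:
V_g = 9.81 × 9.06×10⁻⁵ / 4.75×10⁻⁵ = 18.7 m/s
Converting: 18.7 m/s × 1.944 = 36 knots

36 knots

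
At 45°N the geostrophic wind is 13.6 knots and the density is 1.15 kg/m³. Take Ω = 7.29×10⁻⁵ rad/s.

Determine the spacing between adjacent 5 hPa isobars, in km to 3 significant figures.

Coriolis parameter at 45°N:
f = 2Ω sin φ = 2 × 7.29×10⁻⁵ × sin 45° = 1.03×10⁻⁴ s⁻¹
Wind speed in SI: 13.6 knots = 7.00 m/s
Geostrophic balance rearranged: |∂P/∂n| = f ρ V_g
|∂P/∂n| = 1.03×10⁻⁴ × 1.15 × 7.00 = 8.30×10⁻⁴ Pa/m
Isobar spacing: Δn = ΔP/|∂P/∂n| = 500 Pa / 8.30×10⁻⁴ Pa/m = 602771 m ≈ 603 km

603 km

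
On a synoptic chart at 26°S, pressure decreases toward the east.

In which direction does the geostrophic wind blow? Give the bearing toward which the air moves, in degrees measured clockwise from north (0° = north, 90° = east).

000°

The pressure-gradient force points toward the east (bearing 090°).
Geostrophic balance: in the Southern Hemisphere the Coriolis force deflects motion to the left, so the geostrophic wind blows 90° to the left of the pressure-gradient force (low pressure on the right).
Rotating 090° by 90° counterclockwise gives 000° — the wind blows toward the north.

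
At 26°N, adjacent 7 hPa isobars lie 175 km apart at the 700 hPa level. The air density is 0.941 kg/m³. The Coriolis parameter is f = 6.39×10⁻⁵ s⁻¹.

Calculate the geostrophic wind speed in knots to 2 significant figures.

Pressure gradient: |∂P/∂n| = 700 Pa / 175000 m = 4.00×10⁻³ Pa/m
Geostrophic balance (pressure-gradient force = Coriolis force):
V_g = (1/(fρ)) |∂P/∂n| = 4.00×10⁻³ / (6.39×10⁻⁵ × 0.941) = 66.5 m/s
Converting: 66.5 m/s × 1.944 = 130 knots

130 knots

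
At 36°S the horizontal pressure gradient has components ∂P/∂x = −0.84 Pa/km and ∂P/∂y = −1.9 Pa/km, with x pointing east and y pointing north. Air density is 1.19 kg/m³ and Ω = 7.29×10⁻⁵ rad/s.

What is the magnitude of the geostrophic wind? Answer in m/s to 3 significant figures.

20.4 m/s

Coriolis parameter at 36°S:
f = 2Ω sin φ = 2 × 7.29×10⁻⁵ × sin 36° = 8.57×10⁻⁵ s⁻¹
In the Southern Hemisphere f is negative: f = −8.57×10⁻⁵ s⁻¹.
Component geostrophic relations (x east, y north):
u_g = −(1/(fρ)) ∂P/∂y,  v_g = (1/(fρ)) ∂P/∂x
u_g = −(−1.9×10⁻³)/(−8.57×10⁻⁵ × 1.19) = −18.6 m/s;  v_g = (−0.84×10⁻³)/(−8.57×10⁻⁵ × 1.19) = 8.24 m/s
|V_g| = √(u_g² + v_g²) = 20.4 m/s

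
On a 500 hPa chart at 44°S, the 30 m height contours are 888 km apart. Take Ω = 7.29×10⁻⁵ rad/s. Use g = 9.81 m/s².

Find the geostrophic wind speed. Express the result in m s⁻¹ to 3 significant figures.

Coriolis parameter at 44°S:
f = 2Ω sin φ = 2 × 7.29×10⁻⁵ × sin 44° = 1.01×10⁻⁴ s⁻¹
Height gradient: |∂Z/∂n| = 30 m / 888000 m = 3.38×10⁻⁵
On a pressure surface, geostrophic balance gives V_g = (g/f)|∂Z/∂n|:
V_g = 9.81 × 3.38×10⁻⁵ / 1.01×10⁻⁴ = 3.27 m/s

3.27 m s⁻¹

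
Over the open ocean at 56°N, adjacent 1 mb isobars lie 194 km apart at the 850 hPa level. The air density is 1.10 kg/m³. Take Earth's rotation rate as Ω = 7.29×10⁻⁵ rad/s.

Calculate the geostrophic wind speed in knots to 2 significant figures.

Coriolis parameter at 56°N:
f = 2Ω sin φ = 2 × 7.29×10⁻⁵ × sin 56° = 1.21×10⁻⁴ s⁻¹
Pressure gradient: |∂P/∂n| = 100 Pa / 194000 m = 5.15×10⁻⁴ Pa/m
Geostrophic balance (pressure-gradient force = Coriolis force):
V_g = (1/(fρ)) |∂P/∂n| = 5.15×10⁻⁴ / (1.21×10⁻⁴ × 1.10) = 3.88 m/s
Converting: 3.88 m/s × 1.944 = 7.5 knots

7.5 knots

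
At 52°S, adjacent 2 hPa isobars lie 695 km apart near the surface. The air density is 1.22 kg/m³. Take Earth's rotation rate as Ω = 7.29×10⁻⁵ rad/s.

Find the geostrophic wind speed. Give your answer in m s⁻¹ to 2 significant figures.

2.1 m s⁻¹

Coriolis parameter at 52°S:
f = 2Ω sin φ = 2 × 7.29×10⁻⁵ × sin 52° = 1.15×10⁻⁴ s⁻¹
Pressure gradient: |∂P/∂n| = 200 Pa / 695000 m = 2.88×10⁻⁴ Pa/m
Geostrophic balance (pressure-gradient force = Coriolis force):
V_g = (1/(fρ)) |∂P/∂n| = 2.88×10⁻⁴ / (1.15×10⁻⁴ × 1.22) = 2.05 m/s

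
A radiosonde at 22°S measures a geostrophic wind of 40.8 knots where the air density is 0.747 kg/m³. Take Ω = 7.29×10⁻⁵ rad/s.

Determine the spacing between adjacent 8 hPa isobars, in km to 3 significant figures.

Coriolis parameter at 22°S:
f = 2Ω sin φ = 2 × 7.29×10⁻⁵ × sin 22° = 5.46×10⁻⁵ s⁻¹
Wind speed in SI: 40.8 knots = 21.0 m/s
Geostrophic balance rearranged: |∂P/∂n| = f ρ V_g
|∂P/∂n| = 5.46×10⁻⁵ × 0.747 × 21.0 = 8.56×10⁻⁴ Pa/m
Isobar spacing: Δn = ΔP/|∂P/∂n| = 800 Pa / 8.56×10⁻⁴ Pa/m = 934196 m ≈ 934 km

934 km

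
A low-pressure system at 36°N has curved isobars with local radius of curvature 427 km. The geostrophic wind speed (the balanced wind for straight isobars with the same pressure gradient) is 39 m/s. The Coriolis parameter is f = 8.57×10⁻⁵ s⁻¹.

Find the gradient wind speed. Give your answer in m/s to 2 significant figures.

Around a low, centrifugal force acts outward with Coriolis, so pressure-gradient force balances both:
(1/ρ)|∂P/∂n| = fV + V²/R  →  V² + fR·V − fR·V_g = 0
With fR = 8.57×10⁻⁵ × 427×10³ m = 36.6 m/s:
V = [−fR + √((fR)² + 4 fR V_g)]/2 = [−36.6 + √(36.6² + 4×36.6×39)]/2 = 23.7 m/s
Subgeostrophic (V < V_g = 39 m/s), as expected around a low.

24 m/s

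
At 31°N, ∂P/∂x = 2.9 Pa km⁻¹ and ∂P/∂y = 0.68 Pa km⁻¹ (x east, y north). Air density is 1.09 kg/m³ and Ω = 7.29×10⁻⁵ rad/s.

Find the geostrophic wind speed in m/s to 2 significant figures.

36 m/s

Coriolis parameter at 31°N:
f = 2Ω sin φ = 2 × 7.29×10⁻⁵ × sin 31° = 7.51×10⁻⁵ s⁻¹
Component geostrophic relations (x east, y north):
u_g = −(1/(fρ)) ∂P/∂y,  v_g = (1/(fρ)) ∂P/∂x
u_g = −(0.68×10⁻³)/(7.51×10⁻⁵ × 1.09) = −8.31 m/s;  v_g = (2.9×10⁻³)/(7.51×10⁻⁵ × 1.09) = 35.4 m/s
|V_g| = √(u_g² + v_g²) = 36.4 m/s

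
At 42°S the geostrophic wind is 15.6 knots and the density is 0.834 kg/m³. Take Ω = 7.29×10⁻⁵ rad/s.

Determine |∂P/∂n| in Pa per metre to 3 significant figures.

6.53×10⁻⁴ Pa/m

Coriolis parameter at 42°S:
f = 2Ω sin φ = 2 × 7.29×10⁻⁵ × sin 42° = 9.76×10⁻⁵ s⁻¹
Wind speed in SI: 15.6 knots = 8.03 m/s
Geostrophic balance rearranged: |∂P/∂n| = f ρ V_g
|∂P/∂n| = 9.76×10⁻⁵ × 0.834 × 8.03 = 6.53×10⁻⁴ Pa/m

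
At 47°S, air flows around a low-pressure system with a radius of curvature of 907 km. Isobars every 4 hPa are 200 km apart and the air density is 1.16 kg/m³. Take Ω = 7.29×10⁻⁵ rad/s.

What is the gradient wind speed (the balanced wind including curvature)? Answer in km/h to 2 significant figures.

51 km/h

Coriolis parameter at 47°S:
f = 2Ω sin φ = 2 × 7.29×10⁻⁵ × sin 47° = 1.07×10⁻⁴ s⁻¹
Pressure gradient: |∂P/∂n| = 400 Pa / 200000 m = 2.00×10⁻³ Pa/m
Geostrophic speed: V_g = |∂P/∂n|/(fρ) = 2.00×10⁻³/(1.07×10⁻⁴ × 1.16) = 16.2 m/s
Around a low, centrifugal force acts outward with Coriolis, so pressure-gradient force balances both:
(1/ρ)|∂P/∂n| = fV + V²/R  →  V² + fR·V − fR·V_g = 0
With fR = 1.07×10⁻⁴ × 907×10³ m = 96.7 m/s:
V = [−fR + √((fR)² + 4 fR V_g)]/2 = [−96.7 + √(96.7² + 4×96.7×16.2)]/2 = 14.1 m/s
Subgeostrophic (V < V_g = 16.2 m/s), as expected around a low.
Converting: 14.1 m/s × 3.6 = 51 km/h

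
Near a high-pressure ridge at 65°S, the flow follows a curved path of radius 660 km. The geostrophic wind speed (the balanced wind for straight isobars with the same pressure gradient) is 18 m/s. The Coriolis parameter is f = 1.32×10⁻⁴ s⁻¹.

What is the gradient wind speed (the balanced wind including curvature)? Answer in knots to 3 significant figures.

49.4 knots

Around a high, pressure-gradient force acts outward with centrifugal, so Coriolis balances both:
fV = (1/ρ)|∂P/∂n| + V²/R  →  V² − fR·V + fR·V_g = 0
With fR = 1.32×10⁻⁴ × 660×10³ m = 87.1 m/s:
V = [fR − √((fR)² − 4 fR V_g)]/2 = [87.1 − √(87.1² − 4×87.1×18)]/2 = 25.4 m/s
Supergeostrophic (V > V_g = 18 m/s), as expected around a high.
Converting: 25.4 m/s × 1.944 = 49.4 knots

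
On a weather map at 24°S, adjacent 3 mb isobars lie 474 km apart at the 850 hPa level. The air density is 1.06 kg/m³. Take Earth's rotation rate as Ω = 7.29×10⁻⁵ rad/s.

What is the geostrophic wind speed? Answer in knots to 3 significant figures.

19.6 knots

Coriolis parameter at 24°S:
f = 2Ω sin φ = 2 × 7.29×10⁻⁵ × sin 24° = 5.93×10⁻⁵ s⁻¹
Pressure gradient: |∂P/∂n| = 300 Pa / 474000 m = 6.33×10⁻⁴ Pa/m
Geostrophic balance (pressure-gradient force = Coriolis force):
V_g = (1/(fρ)) |∂P/∂n| = 6.33×10⁻⁴ / (5.93×10⁻⁵ × 1.06) = 10.1 m/s
Converting: 10.1 m/s × 1.944 = 19.6 knots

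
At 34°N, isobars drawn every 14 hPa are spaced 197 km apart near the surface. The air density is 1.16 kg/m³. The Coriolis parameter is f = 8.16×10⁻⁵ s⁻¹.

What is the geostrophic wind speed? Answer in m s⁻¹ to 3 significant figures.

75.1 m s⁻¹

Pressure gradient: |∂P/∂n| = 1400 Pa / 197000 m = 7.11×10⁻³ Pa/m
Geostrophic balance (pressure-gradient force = Coriolis force):
V_g = (1/(fρ)) |∂P/∂n| = 7.11×10⁻³ / (8.16×10⁻⁵ × 1.16) = 75.1 m/s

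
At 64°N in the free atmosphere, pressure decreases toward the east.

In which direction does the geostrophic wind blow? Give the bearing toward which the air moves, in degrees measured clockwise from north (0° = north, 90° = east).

180°

The pressure-gradient force points toward the east (bearing 090°).
Geostrophic balance: in the Northern Hemisphere the Coriolis force deflects motion to the right, so the geostrophic wind blows 90° to the right of the pressure-gradient force (low pressure on the left).
Rotating 090° by 90° clockwise gives 180° — the wind blows toward the south.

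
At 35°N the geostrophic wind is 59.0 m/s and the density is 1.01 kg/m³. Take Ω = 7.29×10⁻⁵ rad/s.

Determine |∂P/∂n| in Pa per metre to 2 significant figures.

Coriolis parameter at 35°N:
f = 2Ω sin φ = 2 × 7.29×10⁻⁵ × sin 35° = 8.36×10⁻⁵ s⁻¹
Geostrophic balance rearranged: |∂P/∂n| = f ρ V_g
|∂P/∂n| = 8.36×10⁻⁵ × 1.01 × 59.0 = 4.98×10⁻³ Pa/m

5.0×10⁻³ Pa/m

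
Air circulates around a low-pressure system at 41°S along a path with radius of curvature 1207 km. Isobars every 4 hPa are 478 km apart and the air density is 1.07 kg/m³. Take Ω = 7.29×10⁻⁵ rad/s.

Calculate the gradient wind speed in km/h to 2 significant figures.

28 km/h

Coriolis parameter at 41°S:
f = 2Ω sin φ = 2 × 7.29×10⁻⁵ × sin 41° = 9.57×10⁻⁵ s⁻¹
Pressure gradient: |∂P/∂n| = 400 Pa / 478000 m = 8.37×10⁻⁴ Pa/m
Geostrophic speed: V_g = |∂P/∂n|/(fρ) = 8.37×10⁻⁴/(9.57×10⁻⁵ × 1.07) = 8.18 m/s
Around a low, centrifugal force acts outward with Coriolis, so pressure-gradient force balances both:
(1/ρ)|∂P/∂n| = fV + V²/R  →  V² + fR·V − fR·V_g = 0
With fR = 9.57×10⁻⁵ × 1207×10³ m = 115 m/s:
V = [−fR + √((fR)² + 4 fR V_g)]/2 = [−115 + √(115² + 4×115×8.18)]/2 = 7.67 m/s
Subgeostrophic (V < V_g = 8.18 m/s), as expected around a low.
Converting: 7.67 m/s × 3.6 = 28 km/h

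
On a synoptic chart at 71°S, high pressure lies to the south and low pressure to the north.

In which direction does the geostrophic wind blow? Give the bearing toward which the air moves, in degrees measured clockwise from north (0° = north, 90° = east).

The pressure-gradient force points toward the north (bearing 000°).
Geostrophic balance: in the Southern Hemisphere the Coriolis force deflects motion to the left, so the geostrophic wind blows 90° to the left of the pressure-gradient force (low pressure on the right).
Rotating 000° by 90° counterclockwise gives 270° — the wind blows toward the west.

270°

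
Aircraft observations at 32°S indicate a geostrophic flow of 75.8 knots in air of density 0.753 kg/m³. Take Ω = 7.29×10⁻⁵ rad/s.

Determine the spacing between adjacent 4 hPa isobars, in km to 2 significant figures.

180 km

Coriolis parameter at 32°S:
f = 2Ω sin φ = 2 × 7.29×10⁻⁵ × sin 32° = 7.73×10⁻⁵ s⁻¹
Wind speed in SI: 75.8 knots = 39.0 m/s
Geostrophic balance rearranged: |∂P/∂n| = f ρ V_g
|∂P/∂n| = 7.73×10⁻⁵ × 0.753 × 39.0 = 2.27×10⁻³ Pa/m
Isobar spacing: Δn = ΔP/|∂P/∂n| = 400 Pa / 2.27×10⁻³ Pa/m = 176315 m ≈ 180 km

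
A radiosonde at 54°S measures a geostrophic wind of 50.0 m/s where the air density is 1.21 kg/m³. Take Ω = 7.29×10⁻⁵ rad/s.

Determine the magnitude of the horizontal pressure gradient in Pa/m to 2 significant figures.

Coriolis parameter at 54°S:
f = 2Ω sin φ = 2 × 7.29×10⁻⁵ × sin 54° = 1.18×10⁻⁴ s⁻¹
Geostrophic balance rearranged: |∂P/∂n| = f ρ V_g
|∂P/∂n| = 1.18×10⁻⁴ × 1.21 × 50.0 = 7.14×10⁻³ Pa/m

7.1×10⁻³ Pa/m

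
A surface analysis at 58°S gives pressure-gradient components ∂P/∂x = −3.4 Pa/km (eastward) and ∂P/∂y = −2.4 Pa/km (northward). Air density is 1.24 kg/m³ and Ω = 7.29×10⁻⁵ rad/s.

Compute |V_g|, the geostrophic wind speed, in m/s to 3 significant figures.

Coriolis parameter at 58°S:
f = 2Ω sin φ = 2 × 7.29×10⁻⁵ × sin 58° = 1.24×10⁻⁴ s⁻¹
In the Southern Hemisphere f is negative: f = −1.24×10⁻⁴ s⁻¹.
Component geostrophic relations (x east, y north):
u_g = −(1/(fρ)) ∂P/∂y,  v_g = (1/(fρ)) ∂P/∂x
u_g = −(−2.4×10⁻³)/(−1.24×10⁻⁴ × 1.24) = −15.7 m/s;  v_g = (−3.4×10⁻³)/(−1.24×10⁻⁴ × 1.24) = 22.2 m/s
|V_g| = √(u_g² + v_g²) = 27.1 m/s

27.1 m/s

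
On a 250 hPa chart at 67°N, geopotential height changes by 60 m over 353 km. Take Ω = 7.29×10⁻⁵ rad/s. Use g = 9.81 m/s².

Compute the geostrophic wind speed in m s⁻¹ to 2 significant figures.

12 m s⁻¹

Coriolis parameter at 67°N:
f = 2Ω sin φ = 2 × 7.29×10⁻⁵ × sin 67° = 1.34×10⁻⁴ s⁻¹
Height gradient: |∂Z/∂n| = 60 m / 353000 m = 1.70×10⁻⁴
On a pressure surface, geostrophic balance gives V_g = (g/f)|∂Z/∂n|:
V_g = 9.81 × 1.70×10⁻⁴ / 1.34×10⁻⁴ = 12.4 m/s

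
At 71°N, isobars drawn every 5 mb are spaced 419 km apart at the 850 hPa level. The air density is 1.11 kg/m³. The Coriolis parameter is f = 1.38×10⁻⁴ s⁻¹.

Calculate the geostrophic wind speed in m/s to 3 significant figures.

7.79 m/s

Pressure gradient: |∂P/∂n| = 500 Pa / 419000 m = 1.19×10⁻³ Pa/m
Geostrophic balance (pressure-gradient force = Coriolis force):
V_g = (1/(fρ)) |∂P/∂n| = 1.19×10⁻³ / (1.38×10⁻⁴ × 1.11) = 7.79 m/s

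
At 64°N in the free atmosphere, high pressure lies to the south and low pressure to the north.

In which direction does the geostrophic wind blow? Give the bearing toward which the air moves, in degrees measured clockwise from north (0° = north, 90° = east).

090°

The pressure-gradient force points toward the north (bearing 000°).
Geostrophic balance: in the Northern Hemisphere the Coriolis force deflects motion to the right, so the geostrophic wind blows 90° to the right of the pressure-gradient force (low pressure on the left).
Rotating 000° by 90° clockwise gives 090° — the wind blows toward the east.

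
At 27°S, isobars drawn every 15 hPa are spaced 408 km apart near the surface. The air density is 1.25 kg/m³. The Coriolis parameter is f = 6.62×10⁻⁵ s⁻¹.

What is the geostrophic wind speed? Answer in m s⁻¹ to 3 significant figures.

Pressure gradient: |∂P/∂n| = 1500 Pa / 408000 m = 3.68×10⁻³ Pa/m
Geostrophic balance (pressure-gradient force = Coriolis force):
V_g = (1/(fρ)) |∂P/∂n| = 3.68×10⁻³ / (6.62×10⁻⁵ × 1.25) = 44.4 m/s

44.4 m s⁻¹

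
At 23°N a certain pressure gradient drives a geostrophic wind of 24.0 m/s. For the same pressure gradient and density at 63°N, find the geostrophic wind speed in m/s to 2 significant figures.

With the same pressure gradient and density, V_g ∝ 1/f ∝ 1/sin φ.
V₂ = V₁ · sin φ₁ / sin φ₂ = 24.0 × sin 23° / sin 63°
V₂ = 24.0 × 0.3907/0.8910 = 11 m/s

11 m/s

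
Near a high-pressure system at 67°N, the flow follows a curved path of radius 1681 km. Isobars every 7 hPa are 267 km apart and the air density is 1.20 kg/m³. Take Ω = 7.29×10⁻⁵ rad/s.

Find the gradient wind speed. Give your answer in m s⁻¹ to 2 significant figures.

18 m s⁻¹

Coriolis parameter at 67°N:
f = 2Ω sin φ = 2 × 7.29×10⁻⁵ × sin 67° = 1.34×10⁻⁴ s⁻¹
Pressure gradient: |∂P/∂n| = 700 Pa / 267000 m = 2.62×10⁻³ Pa/m
Geostrophic speed: V_g = |∂P/∂n|/(fρ) = 2.62×10⁻³/(1.34×10⁻⁴ × 1.20) = 16.3 m/s
Around a high, pressure-gradient force acts outward with centrifugal, so Coriolis balances both:
fV = (1/ρ)|∂P/∂n| + V²/R  →  V² − fR·V + fR·V_g = 0
With fR = 1.34×10⁻⁴ × 1681×10³ m = 226 m/s:
V = [fR − √((fR)² − 4 fR V_g)]/2 = [226 − √(226² − 4×226×16.3)]/2 = 17.7 m/s
Supergeostrophic (V > V_g = 16.3 m/s), as expected around a high.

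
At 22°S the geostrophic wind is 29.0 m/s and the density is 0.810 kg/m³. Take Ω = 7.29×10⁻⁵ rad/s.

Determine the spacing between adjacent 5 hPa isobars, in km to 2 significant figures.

Coriolis parameter at 22°S:
f = 2Ω sin φ = 2 × 7.29×10⁻⁵ × sin 22° = 5.46×10⁻⁵ s⁻¹
Geostrophic balance rearranged: |∂P/∂n| = f ρ V_g
|∂P/∂n| = 5.46×10⁻⁵ × 0.810 × 29.0 = 1.28×10⁻³ Pa/m
Isobar spacing: Δn = ΔP/|∂P/∂n| = 500 Pa / 1.28×10⁻³ Pa/m = 389721 m ≈ 390 km

390 km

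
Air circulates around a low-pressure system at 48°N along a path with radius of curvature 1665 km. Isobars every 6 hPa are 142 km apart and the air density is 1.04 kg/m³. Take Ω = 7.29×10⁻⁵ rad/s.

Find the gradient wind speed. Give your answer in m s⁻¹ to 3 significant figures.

Coriolis parameter at 48°N:
f = 2Ω sin φ = 2 × 7.29×10⁻⁵ × sin 48° = 1.08×10⁻⁴ s⁻¹
Pressure gradient: |∂P/∂n| = 600 Pa / 142000 m = 4.23×10⁻³ Pa/m
Geostrophic speed: V_g = |∂P/∂n|/(fρ) = 4.23×10⁻³/(1.08×10⁻⁴ × 1.04) = 37.5 m/s
Around a low, centrifugal force acts outward with Coriolis, so pressure-gradient force balances both:
(1/ρ)|∂P/∂n| = fV + V²/R  →  V² + fR·V − fR·V_g = 0
With fR = 1.08×10⁻⁴ × 1665×10³ m = 180 m/s:
V = [−fR + √((fR)² + 4 fR V_g)]/2 = [−180 + √(180² + 4×180×37.5)]/2 = 31.9 m/s
Subgeostrophic (V < V_g = 37.5 m/s), as expected around a low.

31.9 m s⁻¹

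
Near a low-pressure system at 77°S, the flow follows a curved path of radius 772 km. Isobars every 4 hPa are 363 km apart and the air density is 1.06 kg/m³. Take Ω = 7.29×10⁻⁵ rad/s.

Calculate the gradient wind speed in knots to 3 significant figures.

Coriolis parameter at 77°S:
f = 2Ω sin φ = 2 × 7.29×10⁻⁵ × sin 77° = 1.42×10⁻⁴ s⁻¹
Pressure gradient: |∂P/∂n| = 400 Pa / 363000 m = 1.10×10⁻³ Pa/m
Geostrophic speed: V_g = |∂P/∂n|/(fρ) = 1.10×10⁻³/(1.42×10⁻⁴ × 1.06) = 7.32 m/s
Around a low, centrifugal force acts outward with Coriolis, so pressure-gradient force balances both:
(1/ρ)|∂P/∂n| = fV + V²/R  →  V² + fR·V − fR·V_g = 0
With fR = 1.42×10⁻⁴ × 772×10³ m = 110 m/s:
V = [−fR + √((fR)² + 4 fR V_g)]/2 = [−110 + √(110² + 4×110×7.32)]/2 = 6.89 m/s
Subgeostrophic (V < V_g = 7.32 m/s), as expected around a low.
Converting: 6.89 m/s × 1.944 = 13.4 knots

13.4 knots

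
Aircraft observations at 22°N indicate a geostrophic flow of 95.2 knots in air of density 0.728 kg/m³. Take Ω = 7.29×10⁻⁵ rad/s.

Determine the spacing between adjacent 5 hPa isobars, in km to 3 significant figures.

Coriolis parameter at 22°N:
f = 2Ω sin φ = 2 × 7.29×10⁻⁵ × sin 22° = 5.46×10⁻⁵ s⁻¹
Wind speed in SI: 95.2 knots = 49.0 m/s
Geostrophic balance rearranged: |∂P/∂n| = f ρ V_g
|∂P/∂n| = 5.46×10⁻⁵ × 0.728 × 49.0 = 1.95×10⁻³ Pa/m
Isobar spacing: Δn = ΔP/|∂P/∂n| = 500 Pa / 1.95×10⁻³ Pa/m = 256762 m ≈ 257 km

257 km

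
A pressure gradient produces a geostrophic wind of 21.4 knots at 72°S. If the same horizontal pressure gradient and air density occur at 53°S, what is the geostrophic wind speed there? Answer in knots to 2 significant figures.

25 knots

With the same pressure gradient and density, V_g ∝ 1/f ∝ 1/sin φ.
V₂ = V₁ · sin φ₁ / sin φ₂ = 21.4 × sin 72° / sin 53°
V₂ = 21.4 × 0.9511/0.7986 = 25 knots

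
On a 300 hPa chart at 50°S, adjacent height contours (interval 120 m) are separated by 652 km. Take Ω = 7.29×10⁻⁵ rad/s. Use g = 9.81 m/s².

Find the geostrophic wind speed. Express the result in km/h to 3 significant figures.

58.2 km/h

Coriolis parameter at 50°S:
f = 2Ω sin φ = 2 × 7.29×10⁻⁵ × sin 50° = 1.12×10⁻⁴ s⁻¹
Height gradient: |∂Z/∂n| = 120 m / 652000 m = 1.84×10⁻⁴
On a pressure surface, geostrophic balance gives V_g = (g/f)|∂Z/∂n|:
V_g = 9.81 × 1.84×10⁻⁴ / 1.12×10⁻⁴ = 16.2 m/s
Converting: 16.2 m/s × 3.6 = 58.2 km/h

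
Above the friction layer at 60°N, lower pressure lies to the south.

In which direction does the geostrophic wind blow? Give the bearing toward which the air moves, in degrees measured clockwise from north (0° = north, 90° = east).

270°

The pressure-gradient force points toward the south (bearing 180°).
Geostrophic balance: in the Northern Hemisphere the Coriolis force deflects motion to the right, so the geostrophic wind blows 90° to the right of the pressure-gradient force (low pressure on the left).
Rotating 180° by 90° clockwise gives 270° — the wind blows toward the west.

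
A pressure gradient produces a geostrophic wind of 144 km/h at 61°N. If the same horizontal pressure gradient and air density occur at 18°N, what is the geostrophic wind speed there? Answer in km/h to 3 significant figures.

With the same pressure gradient and density, V_g ∝ 1/f ∝ 1/sin φ.
V₂ = V₁ · sin φ₁ / sin φ₂ = 144 × sin 61° / sin 18°
V₂ = 144 × 0.8746/0.3090 = 408 km/h

408 km/h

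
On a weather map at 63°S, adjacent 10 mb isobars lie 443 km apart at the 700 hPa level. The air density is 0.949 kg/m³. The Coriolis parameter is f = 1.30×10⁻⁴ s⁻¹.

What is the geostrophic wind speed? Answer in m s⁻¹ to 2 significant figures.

Pressure gradient: |∂P/∂n| = 1000 Pa / 443000 m = 2.26×10⁻³ Pa/m
Geostrophic balance (pressure-gradient force = Coriolis force):
V_g = (1/(fρ)) |∂P/∂n| = 2.26×10⁻³ / (1.30×10⁻⁴ × 0.949) = 18.3 m/s

18 m s⁻¹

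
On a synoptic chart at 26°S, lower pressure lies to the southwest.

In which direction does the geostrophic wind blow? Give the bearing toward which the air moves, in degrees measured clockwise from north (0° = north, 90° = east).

The pressure-gradient force points toward the southwest (bearing 225°).
Geostrophic balance: in the Southern Hemisphere the Coriolis force deflects motion to the left, so the geostrophic wind blows 90° to the left of the pressure-gradient force (low pressure on the right).
Rotating 225° by 90° counterclockwise gives 135° — the wind blows toward the southeast.

135°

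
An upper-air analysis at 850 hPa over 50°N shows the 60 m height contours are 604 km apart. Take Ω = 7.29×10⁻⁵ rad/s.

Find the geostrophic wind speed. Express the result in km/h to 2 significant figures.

31 km/h

Coriolis parameter at 50°N:
f = 2Ω sin φ = 2 × 7.29×10⁻⁵ × sin 50° = 1.12×10⁻⁴ s⁻¹
Height gradient: |∂Z/∂n| = 60 m / 604000 m = 9.93×10⁻⁵
On a pressure surface, geostrophic balance gives V_g = (g/f)|∂Z/∂n|:
V_g = 9.81 × 9.93×10⁻⁵ / 1.12×10⁻⁴ = 8.73 m/s
Converting: 8.73 m/s × 3.6 = 31 km/h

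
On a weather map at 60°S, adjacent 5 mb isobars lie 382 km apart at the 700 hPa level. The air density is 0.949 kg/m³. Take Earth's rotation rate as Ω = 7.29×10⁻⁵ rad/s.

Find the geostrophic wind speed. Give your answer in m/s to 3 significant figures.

Coriolis parameter at 60°S:
f = 2Ω sin φ = 2 × 7.29×10⁻⁵ × sin 60° = 1.26×10⁻⁴ s⁻¹
Pressure gradient: |∂P/∂n| = 500 Pa / 382000 m = 1.31×10⁻³ Pa/m
Geostrophic balance (pressure-gradient force = Coriolis force):
V_g = (1/(fρ)) |∂P/∂n| = 1.31×10⁻³ / (1.26×10⁻⁴ × 0.949) = 10.9 m/s

10.9 m/s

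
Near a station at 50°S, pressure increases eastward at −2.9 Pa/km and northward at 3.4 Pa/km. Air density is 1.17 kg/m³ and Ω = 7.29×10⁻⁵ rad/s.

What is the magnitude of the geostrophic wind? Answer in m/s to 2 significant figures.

Coriolis parameter at 50°S:
f = 2Ω sin φ = 2 × 7.29×10⁻⁵ × sin 50° = 1.12×10⁻⁴ s⁻¹
In the Southern Hemisphere f is negative: f = −1.12×10⁻⁴ s⁻¹.
Component geostrophic relations (x east, y north):
u_g = −(1/(fρ)) ∂P/∂y,  v_g = (1/(fρ)) ∂P/∂x
u_g = −(3.4×10⁻³)/(−1.12×10⁻⁴ × 1.17) = 26.0 m/s;  v_g = (−2.9×10⁻³)/(−1.12×10⁻⁴ × 1.17) = 22.2 m/s
|V_g| = √(u_g² + v_g²) = 34.2 m/s

34 m/s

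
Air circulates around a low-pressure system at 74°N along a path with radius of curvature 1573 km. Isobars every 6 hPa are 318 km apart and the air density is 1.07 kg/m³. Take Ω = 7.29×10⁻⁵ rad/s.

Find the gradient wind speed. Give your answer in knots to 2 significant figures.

23 knots

Coriolis parameter at 74°N:
f = 2Ω sin φ = 2 × 7.29×10⁻⁵ × sin 74° = 1.40×10⁻⁴ s⁻¹
Pressure gradient: |∂P/∂n| = 600 Pa / 318000 m = 1.89×10⁻³ Pa/m
Geostrophic speed: V_g = |∂P/∂n|/(fρ) = 1.89×10⁻³/(1.40×10⁻⁴ × 1.07) = 12.6 m/s
Around a low, centrifugal force acts outward with Coriolis, so pressure-gradient force balances both:
(1/ρ)|∂P/∂n| = fV + V²/R  →  V² + fR·V − fR·V_g = 0
With fR = 1.40×10⁻⁴ × 1573×10³ m = 220 m/s:
V = [−fR + √((fR)² + 4 fR V_g)]/2 = [−220 + √(220² + 4×220×12.6)]/2 = 11.9 m/s
Subgeostrophic (V < V_g = 12.6 m/s), as expected around a low.
Converting: 11.9 m/s × 1.944 = 23 knots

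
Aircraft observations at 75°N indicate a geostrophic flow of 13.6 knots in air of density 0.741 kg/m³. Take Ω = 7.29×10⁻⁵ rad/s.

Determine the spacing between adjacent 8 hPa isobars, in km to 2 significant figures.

1100 km

Coriolis parameter at 75°N:
f = 2Ω sin φ = 2 × 7.29×10⁻⁵ × sin 75° = 1.41×10⁻⁴ s⁻¹
Wind speed in SI: 13.6 knots = 7.00 m/s
Geostrophic balance rearranged: |∂P/∂n| = f ρ V_g
|∂P/∂n| = 1.41×10⁻⁴ × 0.741 × 7.00 = 7.30×10⁻⁴ Pa/m
Isobar spacing: Δn = ΔP/|∂P/∂n| = 800 Pa / 7.30×10⁻⁴ Pa/m = 1095705 m ≈ 1100 km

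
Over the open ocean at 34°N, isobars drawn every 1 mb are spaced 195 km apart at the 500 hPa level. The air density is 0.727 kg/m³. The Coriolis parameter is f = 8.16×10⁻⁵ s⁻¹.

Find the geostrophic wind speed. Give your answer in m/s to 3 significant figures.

Pressure gradient: |∂P/∂n| = 100 Pa / 195000 m = 5.13×10⁻⁴ Pa/m
Geostrophic balance (pressure-gradient force = Coriolis force):
V_g = (1/(fρ)) |∂P/∂n| = 5.13×10⁻⁴ / (8.16×10⁻⁵ × 0.727) = 8.64 m/s

8.64 m/s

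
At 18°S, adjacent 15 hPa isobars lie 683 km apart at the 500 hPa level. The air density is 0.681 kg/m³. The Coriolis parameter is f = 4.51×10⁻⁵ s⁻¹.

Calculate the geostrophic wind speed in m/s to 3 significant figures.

71.5 m/s

Pressure gradient: |∂P/∂n| = 1500 Pa / 683000 m = 2.20×10⁻³ Pa/m
Geostrophic balance (pressure-gradient force = Coriolis force):
V_g = (1/(fρ)) |∂P/∂n| = 2.20×10⁻³ / (4.51×10⁻⁵ × 0.681) = 71.5 m/s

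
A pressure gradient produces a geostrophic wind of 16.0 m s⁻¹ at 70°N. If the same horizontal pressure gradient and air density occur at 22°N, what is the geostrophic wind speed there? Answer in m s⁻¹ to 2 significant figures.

With the same pressure gradient and density, V_g ∝ 1/f ∝ 1/sin φ.
V₂ = V₁ · sin φ₁ / sin φ₂ = 16.0 × sin 70° / sin 22°
V₂ = 16.0 × 0.9397/0.3746 = 40 m s⁻¹

40 m s⁻¹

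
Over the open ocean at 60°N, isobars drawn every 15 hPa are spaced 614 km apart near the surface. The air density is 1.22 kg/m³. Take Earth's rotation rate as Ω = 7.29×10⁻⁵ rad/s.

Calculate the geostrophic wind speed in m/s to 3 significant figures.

Coriolis parameter at 60°N:
f = 2Ω sin φ = 2 × 7.29×10⁻⁵ × sin 60° = 1.26×10⁻⁴ s⁻¹
Pressure gradient: |∂P/∂n| = 1500 Pa / 614000 m = 2.44×10⁻³ Pa/m
Geostrophic balance (pressure-gradient force = Coriolis force):
V_g = (1/(fρ)) |∂P/∂n| = 2.44×10⁻³ / (1.26×10⁻⁴ × 1.22) = 15.9 m/s

15.9 m/s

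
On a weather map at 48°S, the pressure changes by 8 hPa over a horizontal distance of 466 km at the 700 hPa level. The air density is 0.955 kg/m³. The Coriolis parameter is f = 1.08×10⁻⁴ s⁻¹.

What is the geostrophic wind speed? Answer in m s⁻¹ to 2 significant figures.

Pressure gradient: |∂P/∂n| = 800 Pa / 466000 m = 1.72×10⁻³ Pa/m
Geostrophic balance (pressure-gradient force = Coriolis force):
V_g = (1/(fρ)) |∂P/∂n| = 1.72×10⁻³ / (1.08×10⁻⁴ × 0.955) = 16.6 m/s

17 m s⁻¹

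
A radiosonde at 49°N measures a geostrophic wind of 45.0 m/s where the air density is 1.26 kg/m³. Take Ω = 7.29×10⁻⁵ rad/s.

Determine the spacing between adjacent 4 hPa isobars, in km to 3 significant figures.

64.1 km

Coriolis parameter at 49°N:
f = 2Ω sin φ = 2 × 7.29×10⁻⁵ × sin 49° = 1.10×10⁻⁴ s⁻¹
Geostrophic balance rearranged: |∂P/∂n| = f ρ V_g
|∂P/∂n| = 1.10×10⁻⁴ × 1.26 × 45.0 = 6.24×10⁻³ Pa/m
Isobar spacing: Δn = ΔP/|∂P/∂n| = 400 Pa / 6.24×10⁻³ Pa/m = 64112 m ≈ 64.1 km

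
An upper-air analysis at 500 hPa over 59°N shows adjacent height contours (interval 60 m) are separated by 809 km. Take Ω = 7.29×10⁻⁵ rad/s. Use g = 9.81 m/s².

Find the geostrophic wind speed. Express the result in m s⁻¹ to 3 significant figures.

5.82 m s⁻¹

Coriolis parameter at 59°N:
f = 2Ω sin φ = 2 × 7.29×10⁻⁵ × sin 59° = 1.25×10⁻⁴ s⁻¹
Height gradient: |∂Z/∂n| = 60 m / 809000 m = 7.42×10⁻⁵
On a pressure surface, geostrophic balance gives V_g = (g/f)|∂Z/∂n|:
V_g = 9.81 × 7.42×10⁻⁵ / 1.25×10⁻⁴ = 5.82 m/s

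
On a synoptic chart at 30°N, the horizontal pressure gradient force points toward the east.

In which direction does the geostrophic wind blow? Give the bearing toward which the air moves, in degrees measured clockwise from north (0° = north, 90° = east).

180°

The pressure-gradient force points toward the east (bearing 090°).
Geostrophic balance: in the Northern Hemisphere the Coriolis force deflects motion to the right, so the geostrophic wind blows 90° to the right of the pressure-gradient force (low pressure on the left).
Rotating 090° by 90° clockwise gives 180° — the wind blows toward the south.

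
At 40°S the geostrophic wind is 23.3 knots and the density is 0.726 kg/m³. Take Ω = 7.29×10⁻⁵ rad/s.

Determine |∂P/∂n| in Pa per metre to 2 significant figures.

Coriolis parameter at 40°S:
f = 2Ω sin φ = 2 × 7.29×10⁻⁵ × sin 40° = 9.37×10⁻⁵ s⁻¹
Wind speed in SI: 23.3 knots = 12.0 m/s
Geostrophic balance rearranged: |∂P/∂n| = f ρ V_g
|∂P/∂n| = 9.37×10⁻⁵ × 0.726 × 12.0 = 8.16×10⁻⁴ Pa/m

8.2×10⁻⁴ Pa/m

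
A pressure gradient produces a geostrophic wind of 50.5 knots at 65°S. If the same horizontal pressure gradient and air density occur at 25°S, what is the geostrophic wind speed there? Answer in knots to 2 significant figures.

110 knots

With the same pressure gradient and density, V_g ∝ 1/f ∝ 1/sin φ.
V₂ = V₁ · sin φ₁ / sin φ₂ = 50.5 × sin 65° / sin 25°
V₂ = 50.5 × 0.9063/0.4226 = 110 knots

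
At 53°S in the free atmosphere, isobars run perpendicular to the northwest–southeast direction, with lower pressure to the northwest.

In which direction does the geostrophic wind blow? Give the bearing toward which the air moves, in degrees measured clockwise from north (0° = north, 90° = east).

The pressure-gradient force points toward the northwest (bearing 315°).
Geostrophic balance: in the Southern Hemisphere the Coriolis force deflects motion to the left, so the geostrophic wind blows 90° to the left of the pressure-gradient force (low pressure on the right).
Rotating 315° by 90° counterclockwise gives 225° — the wind blows toward the southwest.

225°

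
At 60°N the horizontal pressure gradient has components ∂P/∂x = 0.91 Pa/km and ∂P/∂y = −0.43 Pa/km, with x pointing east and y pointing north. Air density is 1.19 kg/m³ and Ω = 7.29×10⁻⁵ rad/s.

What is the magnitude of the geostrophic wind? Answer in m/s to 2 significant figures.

6.7 m/s

Coriolis parameter at 60°N:
f = 2Ω sin φ = 2 × 7.29×10⁻⁵ × sin 60° = 1.26×10⁻⁴ s⁻¹
Component geostrophic relations (x east, y north):
u_g = −(1/(fρ)) ∂P/∂y,  v_g = (1/(fρ)) ∂P/∂x
u_g = −(−0.43×10⁻³)/(1.26×10⁻⁴ × 1.19) = 2.86 m/s;  v_g = (0.91×10⁻³)/(1.26×10⁻⁴ × 1.19) = 6.06 m/s
|V_g| = √(u_g² + v_g²) = 6.70 m/s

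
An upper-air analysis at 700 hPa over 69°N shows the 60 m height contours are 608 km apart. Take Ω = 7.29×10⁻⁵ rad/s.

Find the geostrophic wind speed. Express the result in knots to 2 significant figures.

14 knots

Coriolis parameter at 69°N:
f = 2Ω sin φ = 2 × 7.29×10⁻⁵ × sin 69° = 1.36×10⁻⁴ s⁻¹
Height gradient: |∂Z/∂n| = 60 m / 608000 m = 9.87×10⁻⁵
On a pressure surface, geostrophic balance gives V_g = (g/f)|∂Z/∂n|:
V_g = 9.81 × 9.87×10⁻⁵ / 1.36×10⁻⁴ = 7.11 m/s
Converting: 7.11 m/s × 1.944 = 14 knots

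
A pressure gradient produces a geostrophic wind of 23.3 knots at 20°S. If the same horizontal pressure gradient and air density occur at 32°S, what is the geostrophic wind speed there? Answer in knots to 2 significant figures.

15 knots

With the same pressure gradient and density, V_g ∝ 1/f ∝ 1/sin φ.
V₂ = V₁ · sin φ₁ / sin φ₂ = 23.3 × sin 20° / sin 32°
V₂ = 23.3 × 0.3420/0.5299 = 15 knots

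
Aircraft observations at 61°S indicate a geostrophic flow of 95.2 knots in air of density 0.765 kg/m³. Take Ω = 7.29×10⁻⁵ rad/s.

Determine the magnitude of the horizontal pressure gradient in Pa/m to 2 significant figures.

Coriolis parameter at 61°S:
f = 2Ω sin φ = 2 × 7.29×10⁻⁵ × sin 61° = 1.28×10⁻⁴ s⁻¹
Wind speed in SI: 95.2 knots = 49.0 m/s
Geostrophic balance rearranged: |∂P/∂n| = f ρ V_g
|∂P/∂n| = 1.28×10⁻⁴ × 0.765 × 49.0 = 4.78×10⁻³ Pa/m

4.8×10⁻³ Pa/m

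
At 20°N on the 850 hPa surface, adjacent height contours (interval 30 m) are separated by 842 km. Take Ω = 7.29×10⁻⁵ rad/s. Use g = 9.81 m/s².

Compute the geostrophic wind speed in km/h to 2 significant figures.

25 km/h

Coriolis parameter at 20°N:
f = 2Ω sin φ = 2 × 7.29×10⁻⁵ × sin 20° = 4.99×10⁻⁵ s⁻¹
Height gradient: |∂Z/∂n| = 30 m / 842000 m = 3.56×10⁻⁵
On a pressure surface, geostrophic balance gives V_g = (g/f)|∂Z/∂n|:
V_g = 9.81 × 3.56×10⁻⁵ / 4.99×10⁻⁵ = 7.01 m/s
Converting: 7.01 m/s × 3.6 = 25 km/h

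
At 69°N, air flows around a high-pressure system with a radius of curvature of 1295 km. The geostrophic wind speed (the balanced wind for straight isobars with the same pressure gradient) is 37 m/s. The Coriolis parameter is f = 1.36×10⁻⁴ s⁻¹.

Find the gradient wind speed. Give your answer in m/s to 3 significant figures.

52.9 m/s

Around a high, pressure-gradient force acts outward with centrifugal, so Coriolis balances both:
fV = (1/ρ)|∂P/∂n| + V²/R  →  V² − fR·V + fR·V_g = 0
With fR = 1.36×10⁻⁴ × 1295×10³ m = 176 m/s:
V = [fR − √((fR)² − 4 fR V_g)]/2 = [176 − √(176² − 4×176×37)]/2 = 52.9 m/s
Supergeostrophic (V > V_g = 37 m/s), as expected around a high.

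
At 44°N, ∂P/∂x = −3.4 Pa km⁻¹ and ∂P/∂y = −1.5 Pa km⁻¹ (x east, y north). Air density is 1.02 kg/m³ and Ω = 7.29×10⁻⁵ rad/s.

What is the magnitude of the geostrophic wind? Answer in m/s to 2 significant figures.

Coriolis parameter at 44°N:
f = 2Ω sin φ = 2 × 7.29×10⁻⁵ × sin 44° = 1.01×10⁻⁴ s⁻¹
Component geostrophic relations (x east, y north):
u_g = −(1/(fρ)) ∂P/∂y,  v_g = (1/(fρ)) ∂P/∂x
u_g = −(−1.5×10⁻³)/(1.01×10⁻⁴ × 1.02) = 14.5 m/s;  v_g = (−3.4×10⁻³)/(1.01×10⁻⁴ × 1.02) = −32.9 m/s
|V_g| = √(u_g² + v_g²) = 36.0 m/s

36 m/s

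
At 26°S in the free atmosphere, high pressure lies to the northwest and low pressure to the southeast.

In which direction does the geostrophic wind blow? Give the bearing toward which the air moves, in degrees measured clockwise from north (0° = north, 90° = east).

045°

The pressure-gradient force points toward the southeast (bearing 135°).
Geostrophic balance: in the Southern Hemisphere the Coriolis force deflects motion to the left, so the geostrophic wind blows 90° to the left of the pressure-gradient force (low pressure on the right).
Rotating 135° by 90° counterclockwise gives 045° — the wind blows toward the northeast.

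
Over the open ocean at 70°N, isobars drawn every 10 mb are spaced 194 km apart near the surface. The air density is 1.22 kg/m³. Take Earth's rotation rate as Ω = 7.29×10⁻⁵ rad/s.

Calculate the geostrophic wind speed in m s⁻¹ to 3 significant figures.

Coriolis parameter at 70°N:
f = 2Ω sin φ = 2 × 7.29×10⁻⁵ × sin 70° = 1.37×10⁻⁴ s⁻¹
Pressure gradient: |∂P/∂n| = 1000 Pa / 194000 m = 5.15×10⁻³ Pa/m
Geostrophic balance (pressure-gradient force = Coriolis force):
V_g = (1/(fρ)) |∂P/∂n| = 5.15×10⁻³ / (1.37×10⁻⁴ × 1.22) = 30.8 m/s

30.8 m s⁻¹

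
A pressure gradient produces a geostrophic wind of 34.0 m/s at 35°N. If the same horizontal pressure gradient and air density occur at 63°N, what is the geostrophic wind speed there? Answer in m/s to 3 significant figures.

21.9 m/s

With the same pressure gradient and density, V_g ∝ 1/f ∝ 1/sin φ.
V₂ = V₁ · sin φ₁ / sin φ₂ = 34.0 × sin 35° / sin 63°
V₂ = 34.0 × 0.5736/0.8910 = 21.9 m/s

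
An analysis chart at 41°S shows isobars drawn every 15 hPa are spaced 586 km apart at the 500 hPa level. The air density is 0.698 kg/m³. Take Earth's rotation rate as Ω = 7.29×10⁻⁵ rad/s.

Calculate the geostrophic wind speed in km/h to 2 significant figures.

140 km/h

Coriolis parameter at 41°S:
f = 2Ω sin φ = 2 × 7.29×10⁻⁵ × sin 41° = 9.57×10⁻⁵ s⁻¹
Pressure gradient: |∂P/∂n| = 1500 Pa / 586000 m = 2.56×10⁻³ Pa/m
Geostrophic balance (pressure-gradient force = Coriolis force):
V_g = (1/(fρ)) |∂P/∂n| = 2.56×10⁻³ / (9.57×10⁻⁵ × 0.698) = 38.3 m/s
Converting: 38.3 m/s × 3.6 = 140 km/h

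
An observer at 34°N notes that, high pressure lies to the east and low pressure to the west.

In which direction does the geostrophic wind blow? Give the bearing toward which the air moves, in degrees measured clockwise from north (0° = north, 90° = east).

The pressure-gradient force points toward the west (bearing 270°).
Geostrophic balance: in the Northern Hemisphere the Coriolis force deflects motion to the right, so the geostrophic wind blows 90° to the right of the pressure-gradient force (low pressure on the left).
Rotating 270° by 90° clockwise gives 000° — the wind blows toward the north.

000°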